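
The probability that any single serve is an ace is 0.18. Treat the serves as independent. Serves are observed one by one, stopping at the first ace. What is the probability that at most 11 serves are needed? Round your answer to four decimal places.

0.8873

Y = number of serves to the first success; geometric, p = 0.18.
P(Y ≤ 11) = 1 − (1−p)^11 = 1 − 0.112707 = 0.887293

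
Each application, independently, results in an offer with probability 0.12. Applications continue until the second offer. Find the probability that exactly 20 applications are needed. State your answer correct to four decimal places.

0.0274

Y = trial on which the second success occurs; negative binomial, r=2, p=0.12.
P(Y=20) = C(19,1) · p^2 · (1−p)^18
= 19 · 0.0144 · 0.10016 = 0.027403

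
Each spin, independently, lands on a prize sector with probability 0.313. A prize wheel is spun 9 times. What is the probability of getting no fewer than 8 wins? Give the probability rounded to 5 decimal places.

0.00060

X ~ Binomial(9, 0.313); P(X ≥ 8) = Σ C(9,k) p^k (1−p)^(9−k) over k:
  k=8: C(9,8)·0.313^8·0.687^1 = 0.0005696
  k=9: C(9,9)·0.313^9·0.687^0 = 0.0000288
Total = 0.0005984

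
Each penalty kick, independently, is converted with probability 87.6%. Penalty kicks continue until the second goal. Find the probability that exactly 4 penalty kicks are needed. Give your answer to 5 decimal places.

Y = trial on which the second success occurs; negative binomial, r=2, p=0.876.
P(Y=4) = C(3,1) · p^2 · (1−p)^2
= 3 · 0.76738 · 0.015376 = 0.0353975

0.03540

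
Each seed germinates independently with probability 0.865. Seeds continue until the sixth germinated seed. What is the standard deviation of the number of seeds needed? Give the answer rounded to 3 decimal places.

1.040

Y = total seeds until the sixth success; negative binomial with r=6, p=0.865.
SD(Y) = √[r(1−p)/p²] = √(1.08256) = 1.04046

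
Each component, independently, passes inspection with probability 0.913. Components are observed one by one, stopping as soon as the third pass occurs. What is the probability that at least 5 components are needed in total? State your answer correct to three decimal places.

Needing more than 4 components ⇔ fewer than 3 successes in the first 4. With X ~ Binomial(4, 0.913), P(Y > 4) = P(X ≤ 2).
  k=0: C(4,0)·0.913^0·0.087^4 = 0.00006
  k=1: C(4,1)·0.913^1·0.087^3 = 0.00240
  k=2: C(4,2)·0.913^2·0.087^2 = 0.03786
P(X ≤ 2) = 0.04032

0.040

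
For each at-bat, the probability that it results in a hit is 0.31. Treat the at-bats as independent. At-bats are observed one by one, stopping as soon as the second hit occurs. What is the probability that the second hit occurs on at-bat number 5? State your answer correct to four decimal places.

0.1263

Y = trial on which the second success occurs; negative binomial, r=2, p=0.31.
P(Y=5) = C(4,1) · p^2 · (1−p)^3
= 4 · 0.0961 · 0.32851 = 0.126279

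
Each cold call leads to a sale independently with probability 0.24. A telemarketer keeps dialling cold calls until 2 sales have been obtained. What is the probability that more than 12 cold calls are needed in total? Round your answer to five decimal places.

Needing more than 12 cold calls ⇔ fewer than 2 successes in the first 12. With X ~ Binomial(12, 0.24), P(Y > 12) = P(X ≤ 1).
  k=0: C(12,0)·0.24^0·0.76^12 = 0.0371333
  k=1: C(12,1)·0.24^1·0.76^11 = 0.1407155
P(X ≤ 1) = 0.1778488

0.17785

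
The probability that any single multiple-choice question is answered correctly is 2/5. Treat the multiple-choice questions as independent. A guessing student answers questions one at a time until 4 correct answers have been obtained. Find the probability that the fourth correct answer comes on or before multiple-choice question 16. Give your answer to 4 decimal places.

0.9349

Finishing within 16 multiple-choice questions ⇔ at least 4 successes in the first 16. With X ~ Binomial(16, 0.40), P(Y ≤ 16) = 1 − P(X ≤ 3).
  k=0: C(16,0)·0.40^0·0.60^16 = 0.000282
  k=1: C(16,1)·0.40^1·0.60^15 = 0.003009
  k=2: C(16,2)·0.40^2·0.60^14 = 0.015046
  k=3: C(16,3)·0.40^3·0.60^13 = 0.046810
1 − 0.065147 = 0.934853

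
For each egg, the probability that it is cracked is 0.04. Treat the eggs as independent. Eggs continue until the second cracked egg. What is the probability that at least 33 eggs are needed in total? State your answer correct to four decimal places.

Needing more than 32 eggs ⇔ fewer than 2 successes in the first 32. With X ~ Binomial(32, 0.04), P(Y > 32) = P(X ≤ 1).
  k=0: C(32,0)·0.04^0·0.96^32 = 0.270819
  k=1: C(32,1)·0.04^1·0.96^31 = 0.361092
P(X ≤ 1) = 0.631911

0.6319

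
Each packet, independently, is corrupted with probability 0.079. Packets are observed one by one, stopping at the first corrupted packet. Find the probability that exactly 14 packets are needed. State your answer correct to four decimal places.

Geometric (trials to first success), p = 0.079.
P(Y = 14) = (1−p)^13 · p = 0.34306 · 0.079 = 0.027102

0.0271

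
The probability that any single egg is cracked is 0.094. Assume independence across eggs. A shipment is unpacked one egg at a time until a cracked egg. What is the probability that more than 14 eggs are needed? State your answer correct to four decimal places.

Y = number of eggs to the first success; geometric, p = 0.094.
P(Y > 14) = P(first 14 all fail) = (1−p)^14 = 0.251070

0.2511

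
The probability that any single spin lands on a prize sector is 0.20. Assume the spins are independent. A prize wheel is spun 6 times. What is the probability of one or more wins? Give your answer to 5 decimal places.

0.73786

P(at least one) = 1 − P(none) = 1 − (1 − 0.20)^6
= 1 − 0.2621440 = 0.7378560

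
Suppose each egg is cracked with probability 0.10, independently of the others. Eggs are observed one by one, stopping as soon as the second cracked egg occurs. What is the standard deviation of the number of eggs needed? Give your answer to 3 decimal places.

13.416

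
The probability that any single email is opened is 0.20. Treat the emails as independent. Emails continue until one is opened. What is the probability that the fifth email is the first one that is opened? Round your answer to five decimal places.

Geometric (trials to first success), p = 0.20.
P(Y = 5) = (1−p)^4 · p = 0.4096 · 0.20 = 0.0819200

0.08192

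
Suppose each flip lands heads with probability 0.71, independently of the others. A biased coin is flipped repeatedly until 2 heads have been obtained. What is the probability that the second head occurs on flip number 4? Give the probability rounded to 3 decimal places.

0.127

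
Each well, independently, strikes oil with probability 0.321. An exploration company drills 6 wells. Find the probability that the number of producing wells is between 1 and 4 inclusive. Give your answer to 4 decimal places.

0.8870

X ~ Binomial(6, 0.321); P(1 ≤ X ≤ 4) = Σ C(6,k) p^k (1−p)^(6−k) over k:
  k=1: C(6,1)·0.321^1·0.679^5 = 0.277975
  k=2: C(6,2)·0.321^2·0.679^4 = 0.328534
  k=3: C(6,3)·0.321^3·0.679^3 = 0.207088
  k=4: C(6,4)·0.321^4·0.679^2 = 0.073426
Total = 0.887023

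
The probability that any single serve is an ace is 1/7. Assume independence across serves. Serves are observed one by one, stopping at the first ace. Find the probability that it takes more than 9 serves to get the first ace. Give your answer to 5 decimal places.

Y = number of serves to the first success; geometric, p = 0.142857.
P(Y > 9) = P(first 9 all fail) = (1−p)^9 = 0.2497347

0.24973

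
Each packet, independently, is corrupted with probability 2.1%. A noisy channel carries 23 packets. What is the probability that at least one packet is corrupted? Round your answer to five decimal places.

P(at least one) = 1 − P(none) = 1 − (1 − 0.021)^23
= 1 − 0.6137647 = 0.3862353

0.38624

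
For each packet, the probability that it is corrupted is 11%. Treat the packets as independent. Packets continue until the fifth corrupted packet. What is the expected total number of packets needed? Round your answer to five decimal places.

45.45455

Y = total packets until the fifth success; negative binomial with r=5, p=0.11.
E[Y] = r / p = 5 / 0.11 = 45.4545455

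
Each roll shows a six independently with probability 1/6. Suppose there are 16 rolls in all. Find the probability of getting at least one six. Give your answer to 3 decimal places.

0.946

P(at least one) = 1 − P(none) = 1 − (1 − 0.166667)^16
= 1 − 0.05409 = 0.94591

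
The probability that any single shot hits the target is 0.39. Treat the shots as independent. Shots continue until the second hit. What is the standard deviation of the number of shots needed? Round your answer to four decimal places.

Y = total shots until the second success; negative binomial with r=2, p=0.39.
SD(Y) = √[r(1−p)/p²] = √(8.021039) = 2.832144

2.8321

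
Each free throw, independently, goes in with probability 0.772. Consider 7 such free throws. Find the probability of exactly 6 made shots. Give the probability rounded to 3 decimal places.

0.338

X ~ Binomial(n=7, p=0.772).
P(X=6) = C(7,6) · p^6 · (1−p)^1
= 7 · 0.21169 · 0.228 = 0.33786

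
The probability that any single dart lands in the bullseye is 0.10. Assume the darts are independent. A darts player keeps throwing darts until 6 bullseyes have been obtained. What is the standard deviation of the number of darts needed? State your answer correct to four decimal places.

23.2379

Y = total darts until the sixth success; negative binomial with r=6, p=0.10.
SD(Y) = √[r(1−p)/p²] = √(540.000000) = 23.237900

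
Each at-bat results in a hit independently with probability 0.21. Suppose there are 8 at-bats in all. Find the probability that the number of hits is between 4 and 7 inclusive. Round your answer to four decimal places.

0.0659

X ~ Binomial(8, 0.21); P(4 ≤ X ≤ 7) = Σ C(8,k) p^k (1−p)^(8−k) over k:
  k=4: C(8,4)·0.21^4·0.79^4 = 0.053025
  k=5: C(8,5)·0.21^5·0.79^3 = 0.011276
  k=6: C(8,6)·0.21^6·0.79^2 = 0.001499
  k=7: C(8,7)·0.21^7·0.79^1 = 0.000114
Total = 0.065914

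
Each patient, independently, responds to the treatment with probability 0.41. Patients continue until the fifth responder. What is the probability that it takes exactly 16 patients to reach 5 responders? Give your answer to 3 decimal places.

0.048

Y = trial on which the fifth success occurs; negative binomial, r=5, p=0.41.
P(Y=16) = C(15,4) · p^5 · (1−p)^11
= 1365 · 0.011586 · 0.0030156 = 0.04769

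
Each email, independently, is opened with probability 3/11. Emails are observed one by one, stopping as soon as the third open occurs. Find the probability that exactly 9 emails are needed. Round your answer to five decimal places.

0.08405

Y = trial on which the third success occurs; negative binomial, r=3, p=0.272727.
P(Y=9) = C(8,2) · p^3 · (1−p)^6
= 28 · 0.020285 · 0.14797 = 0.0840480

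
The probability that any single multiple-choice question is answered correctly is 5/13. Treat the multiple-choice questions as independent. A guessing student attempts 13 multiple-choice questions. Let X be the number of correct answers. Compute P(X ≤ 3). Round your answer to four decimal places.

X ~ Binomial(13, 0.384615); P(X ≤ 3) = Σ C(13,k) p^k (1−p)^(13−k) over k:
  k=0: C(13,0)·0.384615^0·0.615385^13 = 0.001815
  k=1: C(13,1)·0.384615^1·0.615385^12 = 0.014748
  k=2: C(13,2)·0.384615^2·0.615385^11 = 0.055305
  k=3: C(13,3)·0.384615^3·0.615385^10 = 0.126740
Total = 0.198607

0.1986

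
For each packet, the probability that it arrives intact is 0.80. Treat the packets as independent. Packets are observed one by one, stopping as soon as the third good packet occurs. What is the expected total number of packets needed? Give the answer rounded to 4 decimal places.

3.7500

Y = total packets until the third success; negative binomial with r=3, p=0.80.
E[Y] = r / p = 3 / 0.80 = 3.750000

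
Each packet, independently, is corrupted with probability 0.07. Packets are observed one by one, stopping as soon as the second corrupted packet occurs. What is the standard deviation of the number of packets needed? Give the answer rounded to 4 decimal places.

19.4831

Y = total packets until the second success; negative binomial with r=2, p=0.07.
SD(Y) = √[r(1−p)/p²] = √(379.591837) = 19.483117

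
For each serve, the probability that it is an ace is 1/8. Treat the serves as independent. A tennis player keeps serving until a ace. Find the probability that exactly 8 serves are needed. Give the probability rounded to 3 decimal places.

0.049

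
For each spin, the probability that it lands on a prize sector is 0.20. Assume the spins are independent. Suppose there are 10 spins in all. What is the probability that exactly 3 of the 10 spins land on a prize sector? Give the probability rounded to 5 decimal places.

0.20133

X ~ Binomial(n=10, p=0.20).
P(X=3) = C(10,3) · p^3 · (1−p)^7
= 120 · 0.008 · 0.20972 = 0.2013266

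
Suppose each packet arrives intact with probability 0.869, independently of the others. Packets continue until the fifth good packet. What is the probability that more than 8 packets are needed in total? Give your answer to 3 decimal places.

0.013

Needing more than 8 packets ⇔ fewer than 5 successes in the first 8. With X ~ Binomial(8, 0.869), P(Y > 8) = P(X ≤ 4).
  k=0: C(8,0)·0.869^0·0.131^8 = 0.00000
  k=1: C(8,1)·0.869^1·0.131^7 = 0.00000
  k=2: C(8,2)·0.869^2·0.131^6 = 0.00011
  k=3: C(8,3)·0.869^3·0.131^5 = 0.00142
  k=4: C(8,4)·0.869^4·0.131^4 = 0.01176
P(X ≤ 4) = 0.01329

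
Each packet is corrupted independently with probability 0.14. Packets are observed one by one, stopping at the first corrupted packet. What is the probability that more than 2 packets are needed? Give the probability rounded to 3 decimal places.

0.740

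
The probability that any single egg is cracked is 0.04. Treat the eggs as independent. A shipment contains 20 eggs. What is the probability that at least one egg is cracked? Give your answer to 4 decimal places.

0.5580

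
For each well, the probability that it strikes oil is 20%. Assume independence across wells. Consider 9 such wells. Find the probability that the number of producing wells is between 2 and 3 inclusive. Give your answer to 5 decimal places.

0.47815

X ~ Binomial(9, 0.20); P(2 ≤ X ≤ 3) = Σ C(9,k) p^k (1−p)^(9−k) over k:
  k=2: C(9,2)·0.20^2·0.80^7 = 0.3019899
  k=3: C(9,3)·0.20^3·0.80^6 = 0.1761608
Total = 0.4781507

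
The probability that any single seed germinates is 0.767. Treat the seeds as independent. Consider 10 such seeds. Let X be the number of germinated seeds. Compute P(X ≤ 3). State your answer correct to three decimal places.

X ~ Binomial(10, 0.767); P(X ≤ 3) = Σ C(10,k) p^k (1−p)^(10−k) over k:
  k=0: C(10,0)·0.767^0·0.233^10 = 0.00000
  k=1: C(10,1)·0.767^1·0.233^9 = 0.00002
  k=2: C(10,2)·0.767^2·0.233^8 = 0.00023
  k=3: C(10,3)·0.767^3·0.233^7 = 0.00202
Total = 0.00226

0.002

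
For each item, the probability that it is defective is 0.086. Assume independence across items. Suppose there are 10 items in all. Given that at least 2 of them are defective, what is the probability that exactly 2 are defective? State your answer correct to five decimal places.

0.77084

X ~ Binomial(10, 0.086). Want P(X=2 | X≥2) = P(X=2) / P(X≥2).
P(X=2) = C(10,2)·0.086^2·0.914^8 = 0.1620985
P(X≥2) = 1 − 0.4068759 − 0.3828373 = 0.2102868
Ratio = 0.1620985 / 0.2102868 = 0.7708447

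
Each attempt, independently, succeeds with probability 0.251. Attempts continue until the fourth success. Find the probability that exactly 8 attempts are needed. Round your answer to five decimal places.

Y = trial on which the fourth success occurs; negative binomial, r=4, p=0.251.
P(Y=8) = C(7,3) · p^4 · (1−p)^4
= 35 · 0.0039691 · 0.31472 = 0.0437210

0.04372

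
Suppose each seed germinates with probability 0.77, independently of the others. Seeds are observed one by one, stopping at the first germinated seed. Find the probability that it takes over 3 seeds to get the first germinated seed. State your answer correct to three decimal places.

Y = number of seeds to the first success; geometric, p = 0.77.
P(Y > 3) = P(first 3 all fail) = (1−p)^3 = 0.01217

0.012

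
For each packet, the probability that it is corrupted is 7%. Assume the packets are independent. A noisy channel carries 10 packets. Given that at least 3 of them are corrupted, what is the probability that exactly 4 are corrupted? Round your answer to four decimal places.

X ~ Binomial(10, 0.07). Want P(X=4 | X≥3) = P(X=4) / P(X≥3).
P(X=4) = C(10,4)·0.07^4·0.93^6 = 0.003262
P(X≥3) = 1 − 0.483982 − 0.364288 − 0.123388 = 0.028342
Ratio = 0.003262 / 0.028342 = 0.115100

0.1151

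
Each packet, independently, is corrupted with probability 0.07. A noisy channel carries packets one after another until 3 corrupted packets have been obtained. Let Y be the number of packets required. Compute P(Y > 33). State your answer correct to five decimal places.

0.59046

Needing more than 33 packets ⇔ fewer than 3 successes in the first 33. With X ~ Binomial(33, 0.07), P(Y > 33) = P(X ≤ 2).
  k=0: C(33,0)·0.07^0·0.93^33 = 0.0911879
  k=1: C(33,1)·0.07^1·0.93^32 = 0.2264990
  k=2: C(33,2)·0.07^2·0.93^31 = 0.2727730
P(X ≤ 2) = 0.5904600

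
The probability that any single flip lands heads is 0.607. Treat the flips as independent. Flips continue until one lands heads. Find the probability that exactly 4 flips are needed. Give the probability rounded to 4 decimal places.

Geometric (trials to first success), p = 0.607.
P(Y = 4) = (1−p)^3 · p = 0.060698 · 0.607 = 0.036844

0.0368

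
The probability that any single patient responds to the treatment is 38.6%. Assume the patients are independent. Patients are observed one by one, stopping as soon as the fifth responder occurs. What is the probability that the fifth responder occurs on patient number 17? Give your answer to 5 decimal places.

0.04477

Y = trial on which the fifth success occurs; negative binomial, r=5, p=0.386.
P(Y=17) = C(16,4) · p^5 · (1−p)^12
= 1820 · 0.0085691 · 0.0028709 = 0.0447743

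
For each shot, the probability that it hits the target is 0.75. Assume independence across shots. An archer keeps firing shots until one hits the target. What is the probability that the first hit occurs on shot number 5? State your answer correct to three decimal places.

0.003

Geometric (trials to first success), p = 0.75.
P(Y = 5) = (1−p)^4 · p = 0.0039062 · 0.75 = 0.00293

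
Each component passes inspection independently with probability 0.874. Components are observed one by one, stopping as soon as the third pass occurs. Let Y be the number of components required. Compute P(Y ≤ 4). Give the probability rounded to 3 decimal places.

0.920

Finishing within 4 components ⇔ at least 3 successes in the first 4. With X ~ Binomial(4, 0.874), P(Y ≤ 4) = 1 − P(X ≤ 2).
  k=0: C(4,0)·0.874^0·0.126^4 = 0.00025
  k=1: C(4,1)·0.874^1·0.126^3 = 0.00699
  k=2: C(4,2)·0.874^2·0.126^2 = 0.07276
1 − 0.08001 = 0.91999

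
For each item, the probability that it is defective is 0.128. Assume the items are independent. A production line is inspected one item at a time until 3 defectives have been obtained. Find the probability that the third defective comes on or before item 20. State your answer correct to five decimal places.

Finishing within 20 items ⇔ at least 3 successes in the first 20. With X ~ Binomial(20, 0.128), P(Y ≤ 20) = 1 − P(X ≤ 2).
  k=0: C(20,0)·0.128^0·0.872^20 = 0.0646145
  k=1: C(20,1)·0.128^1·0.872^19 = 0.1896938
  k=2: C(20,2)·0.128^2·0.872^18 = 0.2645272
1 − 0.5188354 = 0.4811646

0.48116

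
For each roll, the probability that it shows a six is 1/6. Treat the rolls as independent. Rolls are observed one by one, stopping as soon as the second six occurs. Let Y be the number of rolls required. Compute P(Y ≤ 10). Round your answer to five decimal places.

0.51548

Finishing within 10 rolls ⇔ at least 2 successes in the first 10. With X ~ Binomial(10, 0.166667), P(Y ≤ 10) = 1 − P(X ≤ 1).
  k=0: C(10,0)·0.166667^0·0.833333^10 = 0.1615056
  k=1: C(10,1)·0.166667^1·0.833333^9 = 0.3230112
1 − 0.4845167 = 0.5154833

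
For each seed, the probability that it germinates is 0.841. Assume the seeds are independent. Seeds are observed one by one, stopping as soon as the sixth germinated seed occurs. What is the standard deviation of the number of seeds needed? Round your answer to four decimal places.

1.1614

Y = total seeds until the sixth success; negative binomial with r=6, p=0.841.
SD(Y) = √[r(1−p)/p²] = √(1.348827) = 1.161390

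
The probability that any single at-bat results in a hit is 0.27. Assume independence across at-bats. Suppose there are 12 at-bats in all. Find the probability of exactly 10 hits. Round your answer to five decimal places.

0.00007

X ~ Binomial(n=12, p=0.27).
P(X=10) = C(12,10) · p^10 · (1−p)^2
= 66 · 2.0589e-06 · 0.5329 = 0.0000724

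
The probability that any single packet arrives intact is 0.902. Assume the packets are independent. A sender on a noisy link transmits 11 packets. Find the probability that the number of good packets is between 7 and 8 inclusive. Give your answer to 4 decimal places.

X ~ Binomial(11, 0.902); P(7 ≤ X ≤ 8) = Σ C(11,k) p^k (1−p)^(11−k) over k:
  k=7: C(11,7)·0.902^7·0.098^4 = 0.014786
  k=8: C(11,8)·0.902^8·0.098^3 = 0.068048
Total = 0.082834

0.0828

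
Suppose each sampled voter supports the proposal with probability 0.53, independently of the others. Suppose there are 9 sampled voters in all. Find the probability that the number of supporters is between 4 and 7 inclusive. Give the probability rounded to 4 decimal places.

0.7719

X ~ Binomial(9, 0.53); P(4 ≤ X ≤ 7) = Σ C(9,k) p^k (1−p)^(9−k) over k:
  k=4: C(9,4)·0.53^4·0.47^5 = 0.228015
  k=5: C(9,5)·0.53^5·0.47^4 = 0.257123
  k=6: C(9,6)·0.53^6·0.47^3 = 0.193298
  k=7: C(9,7)·0.53^7·0.47^2 = 0.093418
Total = 0.771854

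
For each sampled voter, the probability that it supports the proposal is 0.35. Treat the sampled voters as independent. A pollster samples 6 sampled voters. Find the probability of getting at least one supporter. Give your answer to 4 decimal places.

0.9246

P(at least one) = 1 − P(none) = 1 − (1 − 0.35)^6
= 1 − 0.075419 = 0.924581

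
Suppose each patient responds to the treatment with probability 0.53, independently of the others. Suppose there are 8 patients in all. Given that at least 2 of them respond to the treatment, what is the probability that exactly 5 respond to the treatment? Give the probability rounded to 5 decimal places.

X ~ Binomial(8, 0.53). Want P(X=5 | X≥2) = P(X=5) / P(X≥2).
P(X=5) = C(8,5)·0.53^5·0.47^3 = 0.2431425
P(X≥2) = 1 − 0.0023811 − 0.0214808 = 0.9761381
Ratio = 0.2431425 / 0.9761381 = 0.2490862

0.24909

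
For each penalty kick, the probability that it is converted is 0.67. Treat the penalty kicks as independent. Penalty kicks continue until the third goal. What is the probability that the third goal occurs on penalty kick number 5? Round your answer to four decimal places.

Y = trial on which the third success occurs; negative binomial, r=3, p=0.67.
P(Y=5) = C(4,2) · p^3 · (1−p)^2
= 6 · 0.30076 · 0.1089 = 0.196519

0.1965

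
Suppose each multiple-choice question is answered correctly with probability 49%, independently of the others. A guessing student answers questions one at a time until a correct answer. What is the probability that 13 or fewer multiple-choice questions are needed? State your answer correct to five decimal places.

0.99984

Y = number of multiple-choice questions to the first success; geometric, p = 0.49.
P(Y ≤ 13) = 1 − (1−p)^13 = 1 − 0.0001579 = 0.9998421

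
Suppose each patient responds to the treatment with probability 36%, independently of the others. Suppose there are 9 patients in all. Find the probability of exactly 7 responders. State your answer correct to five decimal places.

X ~ Binomial(n=9, p=0.36).
P(X=7) = C(9,7) · p^7 · (1−p)^2
= 36 · 0.00078364 · 0.4096 = 0.0115553

0.01156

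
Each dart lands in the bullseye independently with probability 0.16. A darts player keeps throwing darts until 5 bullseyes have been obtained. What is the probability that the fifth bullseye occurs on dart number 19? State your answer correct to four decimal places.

Y = trial on which the fifth success occurs; negative binomial, r=5, p=0.16.
P(Y=19) = C(18,4) · p^5 · (1−p)^14
= 3060 · 0.00010486 · 0.087078 = 0.027940

0.0279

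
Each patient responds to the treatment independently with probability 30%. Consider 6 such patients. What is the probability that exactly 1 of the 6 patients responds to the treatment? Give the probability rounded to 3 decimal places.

X ~ Binomial(n=6, p=0.30).
P(X=1) = C(6,1) · p^1 · (1−p)^5
= 6 · 0.3 · 0.16807 = 0.30253

0.303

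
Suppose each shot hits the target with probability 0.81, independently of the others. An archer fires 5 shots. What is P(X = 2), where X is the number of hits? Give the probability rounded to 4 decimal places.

X ~ Binomial(n=5, p=0.81).
P(X=2) = C(5,2) · p^2 · (1−p)^3
= 10 · 0.6561 · 0.006859 = 0.045002

0.0450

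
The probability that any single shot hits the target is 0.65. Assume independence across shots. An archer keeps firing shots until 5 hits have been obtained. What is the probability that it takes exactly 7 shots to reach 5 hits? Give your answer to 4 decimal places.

Y = trial on which the fifth success occurs; negative binomial, r=5, p=0.65.
P(Y=7) = C(6,4) · p^5 · (1−p)^2
= 15 · 0.11603 · 0.1225 = 0.213203

0.2132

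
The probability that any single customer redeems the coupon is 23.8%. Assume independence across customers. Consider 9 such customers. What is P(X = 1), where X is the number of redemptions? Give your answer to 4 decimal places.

X ~ Binomial(n=9, p=0.238).
P(X=1) = C(9,1) · p^1 · (1−p)^8
= 9 · 0.238 · 0.11367 = 0.243478

0.2435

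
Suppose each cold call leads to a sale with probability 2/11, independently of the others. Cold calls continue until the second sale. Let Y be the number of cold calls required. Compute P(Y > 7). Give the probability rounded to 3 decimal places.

Needing more than 7 cold calls ⇔ fewer than 2 successes in the first 7. With X ~ Binomial(7, 0.181818), P(Y > 7) = P(X ≤ 1).
  k=0: C(7,0)·0.181818^0·0.818182^7 = 0.24544
  k=1: C(7,1)·0.181818^1·0.818182^6 = 0.38180
P(X ≤ 1) = 0.62724

0.627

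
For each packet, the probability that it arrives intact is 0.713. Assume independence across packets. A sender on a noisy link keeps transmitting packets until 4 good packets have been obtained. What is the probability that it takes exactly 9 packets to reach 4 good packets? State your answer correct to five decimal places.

0.02818

Y = trial on which the fourth success occurs; negative binomial, r=4, p=0.713.
P(Y=9) = C(8,3) · p^4 · (1−p)^5
= 56 · 0.25844 · 0.0019472 = 0.0281810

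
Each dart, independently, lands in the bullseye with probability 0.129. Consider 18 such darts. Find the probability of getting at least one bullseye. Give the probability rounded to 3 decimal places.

0.917

P(at least one) = 1 − P(none) = 1 − (1 − 0.129)^18
= 1 − 0.08324 = 0.91676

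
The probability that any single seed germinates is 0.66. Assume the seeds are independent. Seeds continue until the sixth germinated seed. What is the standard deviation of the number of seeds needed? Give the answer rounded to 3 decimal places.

Y = total seeds until the sixth success; negative binomial with r=6, p=0.66.
SD(Y) = √[r(1−p)/p²] = √(4.68320) = 2.16407

2.164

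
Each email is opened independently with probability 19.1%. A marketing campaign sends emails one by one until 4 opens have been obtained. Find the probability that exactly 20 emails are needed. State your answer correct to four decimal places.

Y = trial on which the fourth success occurs; negative binomial, r=4, p=0.191.
P(Y=20) = C(19,3) · p^4 · (1−p)^16
= 969 · 0.0013309 · 0.033665 = 0.043414

0.0434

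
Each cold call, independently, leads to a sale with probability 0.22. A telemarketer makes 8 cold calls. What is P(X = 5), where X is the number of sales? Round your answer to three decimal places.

X ~ Binomial(n=8, p=0.22).
P(X=5) = C(8,5) · p^5 · (1−p)^3
= 56 · 0.00051536 · 0.47455 = 0.01370

0.014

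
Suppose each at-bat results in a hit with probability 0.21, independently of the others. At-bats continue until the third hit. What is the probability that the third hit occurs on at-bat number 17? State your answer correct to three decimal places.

0.041

Y = trial on which the third success occurs; negative binomial, r=3, p=0.21.
P(Y=17) = C(16,2) · p^3 · (1−p)^14
= 120 · 0.009261 · 0.036879 = 0.04098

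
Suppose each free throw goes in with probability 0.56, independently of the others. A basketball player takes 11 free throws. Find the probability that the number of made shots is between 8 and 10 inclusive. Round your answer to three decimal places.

0.208

X ~ Binomial(11, 0.56); P(8 ≤ X ≤ 10) = Σ C(11,k) p^k (1−p)^(11−k) over k:
  k=8: C(11,8)·0.56^8·0.44^3 = 0.13594
  k=9: C(11,9)·0.56^9·0.44^2 = 0.05767
  k=10: C(11,10)·0.56^10·0.44^1 = 0.01468
Total = 0.20829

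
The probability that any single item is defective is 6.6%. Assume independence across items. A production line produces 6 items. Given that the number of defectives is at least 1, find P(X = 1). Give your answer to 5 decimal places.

0.83737

X ~ Binomial(6, 0.066). Want P(X=1 | X≥1) = P(X=1) / P(X≥1).
P(X=1) = C(6,1)·0.066^1·0.934^5 = 0.2814683
P(X≥1) = 1 − 0.6638673 = 0.3361327
Ratio = 0.2814683 / 0.3361327 = 0.8373726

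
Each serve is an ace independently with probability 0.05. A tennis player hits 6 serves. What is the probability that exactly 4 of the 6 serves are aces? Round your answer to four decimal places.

0.0001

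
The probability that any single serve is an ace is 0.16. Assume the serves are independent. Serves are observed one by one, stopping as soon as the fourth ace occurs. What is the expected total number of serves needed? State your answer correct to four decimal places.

25.0000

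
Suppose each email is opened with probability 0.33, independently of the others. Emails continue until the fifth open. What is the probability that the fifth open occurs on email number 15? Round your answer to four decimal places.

Y = trial on which the fifth success occurs; negative binomial, r=5, p=0.33.
P(Y=15) = C(14,4) · p^5 · (1−p)^10
= 1001 · 0.0039135 · 0.018228 = 0.071409

0.0714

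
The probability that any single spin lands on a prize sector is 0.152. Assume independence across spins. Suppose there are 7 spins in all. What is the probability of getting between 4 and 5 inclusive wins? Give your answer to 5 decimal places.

0.01262

X ~ Binomial(7, 0.152); P(4 ≤ X ≤ 5) = Σ C(7,k) p^k (1−p)^(7−k) over k:
  k=4: C(7,4)·0.152^4·0.848^3 = 0.0113928
  k=5: C(7,5)·0.152^5·0.848^2 = 0.0012253
Total = 0.0126180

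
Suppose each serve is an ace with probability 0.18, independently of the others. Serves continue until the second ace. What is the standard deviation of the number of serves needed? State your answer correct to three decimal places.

7.115

Y = total serves until the second success; negative binomial with r=2, p=0.18.
SD(Y) = √[r(1−p)/p²] = √(50.61728) = 7.11458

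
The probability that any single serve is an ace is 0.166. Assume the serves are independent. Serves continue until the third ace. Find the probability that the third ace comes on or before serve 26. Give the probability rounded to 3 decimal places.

Finishing within 26 serves ⇔ at least 3 successes in the first 26. With X ~ Binomial(26, 0.166), P(Y ≤ 26) = 1 − P(X ≤ 2).
  k=0: C(26,0)·0.166^0·0.834^26 = 0.00892
  k=1: C(26,1)·0.166^1·0.834^25 = 0.04616
  k=2: C(26,2)·0.166^2·0.834^24 = 0.11484
1 − 0.16991 = 0.83009

0.830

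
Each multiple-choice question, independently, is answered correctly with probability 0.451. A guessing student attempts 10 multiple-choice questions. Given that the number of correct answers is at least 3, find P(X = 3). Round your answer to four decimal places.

X ~ Binomial(10, 0.451). Want P(X=3 | X≥3) = P(X=3) / P(X≥3).
P(X=3) = C(10,3)·0.451^3·0.549^7 = 0.165469
P(X≥3) = 1 − 0.002487 − 0.020433 − 0.075534 = 0.901546
Ratio = 0.165469 / 0.901546 = 0.183540

0.1835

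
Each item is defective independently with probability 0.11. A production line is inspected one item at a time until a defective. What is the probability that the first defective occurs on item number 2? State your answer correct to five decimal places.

0.09790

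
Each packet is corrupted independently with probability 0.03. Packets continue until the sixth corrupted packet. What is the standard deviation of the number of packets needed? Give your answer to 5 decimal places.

80.41559

Y = total packets until the sixth success; negative binomial with r=6, p=0.03.
SD(Y) = √[r(1−p)/p²] = √(6466.6666667) = 80.4155872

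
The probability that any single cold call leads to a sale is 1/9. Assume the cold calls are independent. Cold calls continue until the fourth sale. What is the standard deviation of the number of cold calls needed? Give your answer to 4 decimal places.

16.9706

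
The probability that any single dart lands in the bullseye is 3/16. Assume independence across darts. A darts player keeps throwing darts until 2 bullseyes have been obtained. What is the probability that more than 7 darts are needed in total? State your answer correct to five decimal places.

0.61136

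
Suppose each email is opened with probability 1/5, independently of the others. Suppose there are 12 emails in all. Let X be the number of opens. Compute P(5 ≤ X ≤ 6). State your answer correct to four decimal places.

X ~ Binomial(12, 0.20); P(5 ≤ X ≤ 6) = Σ C(12,k) p^k (1−p)^(12−k) over k:
  k=5: C(12,5)·0.20^5·0.80^7 = 0.053150
  k=6: C(12,6)·0.20^6·0.80^6 = 0.015502
Total = 0.068652

0.0687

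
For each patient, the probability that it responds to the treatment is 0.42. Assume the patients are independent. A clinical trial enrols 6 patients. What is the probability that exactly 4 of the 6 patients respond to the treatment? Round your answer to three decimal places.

X ~ Binomial(n=6, p=0.42).
P(X=4) = C(6,4) · p^4 · (1−p)^2
= 15 · 0.031117 · 0.3364 = 0.15702

0.157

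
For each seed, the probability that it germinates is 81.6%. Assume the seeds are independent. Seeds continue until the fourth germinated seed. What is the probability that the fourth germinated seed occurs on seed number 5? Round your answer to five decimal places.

Y = trial on which the fourth success occurs; negative binomial, r=4, p=0.816.
P(Y=5) = C(4,3) · p^4 · (1−p)^1
= 4 · 0.44336 · 0.184 = 0.3263161

0.32632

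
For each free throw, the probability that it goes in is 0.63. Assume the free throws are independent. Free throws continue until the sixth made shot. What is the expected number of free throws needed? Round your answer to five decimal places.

9.52381

Y = total free throws until the sixth success; negative binomial with r=6, p=0.63.
E[Y] = r / p = 6 / 0.63 = 9.5238095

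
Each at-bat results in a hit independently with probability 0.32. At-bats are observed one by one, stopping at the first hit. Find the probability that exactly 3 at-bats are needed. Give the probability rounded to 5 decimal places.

Geometric (trials to first success), p = 0.32.
P(Y = 3) = (1−p)^2 · p = 0.4624 · 0.32 = 0.1479680

0.14797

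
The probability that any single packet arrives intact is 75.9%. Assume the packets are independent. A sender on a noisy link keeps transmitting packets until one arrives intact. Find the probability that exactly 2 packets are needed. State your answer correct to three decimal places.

0.183

Geometric (trials to first success), p = 0.759.
P(Y = 2) = (1−p)^1 · p = 0.241 · 0.759 = 0.18292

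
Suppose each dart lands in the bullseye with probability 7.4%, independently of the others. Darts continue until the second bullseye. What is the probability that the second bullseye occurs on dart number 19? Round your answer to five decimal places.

0.02668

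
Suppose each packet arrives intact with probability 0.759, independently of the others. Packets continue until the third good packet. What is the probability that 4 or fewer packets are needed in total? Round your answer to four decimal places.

Finishing within 4 packets ⇔ at least 3 successes in the first 4. With X ~ Binomial(4, 0.759), P(Y ≤ 4) = 1 − P(X ≤ 2).
  k=0: C(4,0)·0.759^0·0.241^4 = 0.003373
  k=1: C(4,1)·0.759^1·0.241^3 = 0.042496
  k=2: C(4,2)·0.759^2·0.241^2 = 0.200756
1 − 0.246626 = 0.753374

0.7534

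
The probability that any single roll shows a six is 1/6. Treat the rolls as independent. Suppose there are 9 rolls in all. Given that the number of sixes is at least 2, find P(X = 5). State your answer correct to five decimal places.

X ~ Binomial(9, 0.166667). Want P(X=5 | X≥2) = P(X=5) / P(X≥2).
P(X=5) = C(9,5)·0.166667^5·0.833333^4 = 0.0078143
P(X≥2) = 1 − 0.1938067 − 0.3488521 = 0.4573412
Ratio = 0.0078143 / 0.4573412 = 0.0170863

0.01709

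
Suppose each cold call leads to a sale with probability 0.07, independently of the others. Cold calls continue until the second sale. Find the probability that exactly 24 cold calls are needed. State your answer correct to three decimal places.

Y = trial on which the second success occurs; negative binomial, r=2, p=0.07.
P(Y=24) = C(23,1) · p^2 · (1−p)^22
= 23 · 0.0049 · 0.20259 = 0.02283

0.023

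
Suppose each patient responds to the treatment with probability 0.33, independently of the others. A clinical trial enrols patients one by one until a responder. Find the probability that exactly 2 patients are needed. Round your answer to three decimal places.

0.221

Geometric (trials to first success), p = 0.33.
P(Y = 2) = (1−p)^1 · p = 0.67 · 0.33 = 0.22110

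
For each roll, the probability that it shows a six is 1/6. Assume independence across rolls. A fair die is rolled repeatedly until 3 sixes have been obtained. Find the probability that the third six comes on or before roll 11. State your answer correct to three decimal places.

Finishing within 11 rolls ⇔ at least 3 successes in the first 11. With X ~ Binomial(11, 0.166667), P(Y ≤ 11) = 1 − P(X ≤ 2).
  k=0: C(11,0)·0.166667^0·0.833333^11 = 0.13459
  k=1: C(11,1)·0.166667^1·0.833333^10 = 0.29609
  k=2: C(11,2)·0.166667^2·0.833333^9 = 0.29609
1 − 0.72678 = 0.27322

0.273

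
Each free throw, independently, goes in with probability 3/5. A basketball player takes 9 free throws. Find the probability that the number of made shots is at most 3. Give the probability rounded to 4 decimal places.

0.0994

X ~ Binomial(9, 0.60); P(X ≤ 3) = Σ C(9,k) p^k (1−p)^(9−k) over k:
  k=0: C(9,0)·0.60^0·0.40^9 = 0.000262
  k=1: C(9,1)·0.60^1·0.40^8 = 0.003539
  k=2: C(9,2)·0.60^2·0.40^7 = 0.021234
  k=3: C(9,3)·0.60^3·0.40^6 = 0.074318
Total = 0.099353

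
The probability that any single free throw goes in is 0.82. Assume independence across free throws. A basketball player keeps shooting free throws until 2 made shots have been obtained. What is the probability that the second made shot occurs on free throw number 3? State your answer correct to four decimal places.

0.2421

Y = trial on which the second success occurs; negative binomial, r=2, p=0.82.
P(Y=3) = C(2,1) · p^2 · (1−p)^1
= 2 · 0.6724 · 0.18 = 0.242064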